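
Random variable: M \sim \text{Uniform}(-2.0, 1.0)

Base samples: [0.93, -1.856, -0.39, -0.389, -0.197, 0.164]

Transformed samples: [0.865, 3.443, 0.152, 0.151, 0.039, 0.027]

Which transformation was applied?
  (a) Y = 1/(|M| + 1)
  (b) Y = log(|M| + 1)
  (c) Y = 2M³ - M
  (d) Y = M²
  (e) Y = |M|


Checking option (d) Y = M²:
  M = 0.93 -> Y = 0.865 ✓
  M = -1.856 -> Y = 3.443 ✓
  M = -0.39 -> Y = 0.152 ✓
All samples match this transformation.

(d) M²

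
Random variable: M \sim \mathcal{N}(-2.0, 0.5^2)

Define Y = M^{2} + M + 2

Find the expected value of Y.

E[Y] = 1*E[M²] + 1*E[M] + 2
E[M] = -2
E[M²] = Var(M) + (E[M])² = 0.25 + 4 = 4.25
E[Y] = 1*4.25 + 1*(-2) + 2 = 4.25

4.25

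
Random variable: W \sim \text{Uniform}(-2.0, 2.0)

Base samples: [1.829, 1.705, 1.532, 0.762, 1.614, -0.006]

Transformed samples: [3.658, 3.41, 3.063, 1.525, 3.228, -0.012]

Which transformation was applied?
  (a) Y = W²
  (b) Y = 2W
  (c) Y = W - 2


Checking option (b) Y = 2W:
  W = 1.829 -> Y = 3.658 ✓
  W = 1.705 -> Y = 3.41 ✓
  W = 1.532 -> Y = 3.063 ✓
All samples match this transformation.

(b) 2W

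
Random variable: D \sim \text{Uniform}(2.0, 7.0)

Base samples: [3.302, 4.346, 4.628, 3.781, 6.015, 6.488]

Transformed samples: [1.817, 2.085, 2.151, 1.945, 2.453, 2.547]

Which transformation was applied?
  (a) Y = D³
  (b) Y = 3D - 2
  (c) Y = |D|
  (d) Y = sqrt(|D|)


Checking option (d) Y = sqrt(|D|):
  D = 3.302 -> Y = 1.817 ✓
  D = 4.346 -> Y = 2.085 ✓
  D = 4.628 -> Y = 2.151 ✓
All samples match this transformation.

(d) sqrt(|D|)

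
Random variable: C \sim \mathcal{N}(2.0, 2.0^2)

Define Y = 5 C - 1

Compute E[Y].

For Y = 5C - 1:
E[Y] = 5 * E[C] - 1
E[C] = 2.0 = 2
E[Y] = 5 * 2 - 1 = 9

9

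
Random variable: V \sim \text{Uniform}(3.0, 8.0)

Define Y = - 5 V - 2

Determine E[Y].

For Y = -5V - 2:
E[Y] = -5 * E[V] - 2
E[V] = (3 + 8)/2 = 5.5
E[Y] = -5 * 5.5 - 2 = -29.5

-29.5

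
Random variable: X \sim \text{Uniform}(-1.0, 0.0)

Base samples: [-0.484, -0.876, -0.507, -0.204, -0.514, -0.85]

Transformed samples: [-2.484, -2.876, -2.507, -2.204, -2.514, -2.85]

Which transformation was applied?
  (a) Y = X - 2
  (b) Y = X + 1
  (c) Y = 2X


Checking option (a) Y = X - 2:
  X = -0.484 -> Y = -2.484 ✓
  X = -0.876 -> Y = -2.876 ✓
  X = -0.507 -> Y = -2.507 ✓
All samples match this transformation.

(a) X - 2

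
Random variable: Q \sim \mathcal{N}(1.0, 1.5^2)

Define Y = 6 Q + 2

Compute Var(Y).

For Y = aQ + b: Var(Y) = a² * Var(Q)
Var(Q) = 1.5^2 = 2.25
Var(Y) = 6² * 2.25 = 36 * 2.25 = 81

81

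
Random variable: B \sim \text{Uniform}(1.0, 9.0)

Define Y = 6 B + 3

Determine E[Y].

For Y = 6B + 3:
E[Y] = 6 * E[B] + 3
E[B] = (1 + 9)/2 = 5
E[Y] = 6 * 5 + 3 = 33

33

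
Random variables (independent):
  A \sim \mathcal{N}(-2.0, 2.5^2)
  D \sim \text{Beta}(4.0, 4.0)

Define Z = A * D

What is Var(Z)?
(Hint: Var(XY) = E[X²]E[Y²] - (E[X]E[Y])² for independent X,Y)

Var(XY) = E[X²]E[Y²] - (E[X]E[Y])²
E[A] = -2, Var(A) = 6.25
E[D] = 0.5, Var(D) = 0.027777778
E[A²] = 6.25 + (-2)² = 10.25
E[D²] = 0.027777778 + 0.5² = 0.27777778
Var(Z) = 10.25*0.27777778 - (-2*0.5)²
= 2.8472222 - 1 = 1.8472222

1.8472222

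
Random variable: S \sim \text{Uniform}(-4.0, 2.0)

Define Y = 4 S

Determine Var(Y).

For Y = aS + b: Var(Y) = a² * Var(S)
Var(S) = (2 + 4)^2/12 = 3
Var(Y) = 4² * 3 = 16 * 3 = 48

48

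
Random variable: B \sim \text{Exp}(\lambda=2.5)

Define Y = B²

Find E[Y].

E[B²] = Var(B) + (E[B])² = 0.16 + 0.16 = 0.32

0.32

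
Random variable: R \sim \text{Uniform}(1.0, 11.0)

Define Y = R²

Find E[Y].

E[R²] = Var(R) + (E[R])² = 8.3333333 + 36 = 44.333333

44.333333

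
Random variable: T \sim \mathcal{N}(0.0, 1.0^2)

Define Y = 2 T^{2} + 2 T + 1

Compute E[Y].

E[Y] = 2*E[T²] + 2*E[T] + 1
E[T] = 0
E[T²] = Var(T) + (E[T])² = 1 + 0 = 1
E[Y] = 2*1 + 2*0 + 1 = 3

3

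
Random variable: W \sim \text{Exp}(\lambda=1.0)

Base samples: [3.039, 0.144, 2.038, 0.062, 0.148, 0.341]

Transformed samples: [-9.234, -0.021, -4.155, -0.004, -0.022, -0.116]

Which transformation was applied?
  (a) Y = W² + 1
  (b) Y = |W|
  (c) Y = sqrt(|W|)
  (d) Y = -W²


Checking option (d) Y = -W²:
  W = 3.039 -> Y = -9.234 ✓
  W = 0.144 -> Y = -0.021 ✓
  W = 2.038 -> Y = -4.155 ✓
All samples match this transformation.

(d) -W²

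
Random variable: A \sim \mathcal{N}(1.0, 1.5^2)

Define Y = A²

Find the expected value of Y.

Using E[X²] = Var(X) + (E[X])²:
E[A] = 1
Var(A) = 1.5^2 = 2.25
E[A²] = 2.25 + 1² = 2.25 + 1 = 3.25

3.25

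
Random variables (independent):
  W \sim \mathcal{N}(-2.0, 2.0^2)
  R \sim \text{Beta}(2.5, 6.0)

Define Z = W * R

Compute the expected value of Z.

For independent RVs: E[XY] = E[X]*E[Y]
E[W] = -2
E[R] = 0.29411765
E[Z] = -2 * 0.29411765 = -0.58823529

-0.58823529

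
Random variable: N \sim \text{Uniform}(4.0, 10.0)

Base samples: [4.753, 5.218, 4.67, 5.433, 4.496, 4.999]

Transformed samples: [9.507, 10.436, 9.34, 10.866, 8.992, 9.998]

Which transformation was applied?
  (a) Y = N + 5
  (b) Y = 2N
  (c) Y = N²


Checking option (b) Y = 2N:
  N = 4.753 -> Y = 9.507 ✓
  N = 5.218 -> Y = 10.436 ✓
  N = 4.67 -> Y = 9.34 ✓
All samples match this transformation.

(b) 2N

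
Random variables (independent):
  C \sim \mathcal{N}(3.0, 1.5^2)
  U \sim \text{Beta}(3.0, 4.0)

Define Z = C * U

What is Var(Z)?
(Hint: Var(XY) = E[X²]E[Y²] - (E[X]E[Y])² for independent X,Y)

Var(XY) = E[X²]E[Y²] - (E[X]E[Y])²
E[C] = 3, Var(C) = 2.25
E[U] = 0.42857143, Var(U) = 0.030612245
E[C²] = 2.25 + 3² = 11.25
E[U²] = 0.030612245 + 0.42857143² = 0.21428571
Var(Z) = 11.25*0.21428571 - (3*0.42857143)²
= 2.4107143 - 1.6530612 = 0.75765306

0.75765306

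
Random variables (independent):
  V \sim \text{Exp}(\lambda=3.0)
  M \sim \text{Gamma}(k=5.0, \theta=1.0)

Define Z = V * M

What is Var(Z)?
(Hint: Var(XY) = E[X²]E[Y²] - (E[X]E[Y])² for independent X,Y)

Var(XY) = E[X²]E[Y²] - (E[X]E[Y])²
E[V] = 0.33333333, Var(V) = 0.11111111
E[M] = 5, Var(M) = 5
E[V²] = 0.11111111 + 0.33333333² = 0.22222222
E[M²] = 5 + 5² = 30
Var(Z) = 0.22222222*30 - (0.33333333*5)²
= 6.6666667 - 2.7777778 = 3.8888889

3.8888889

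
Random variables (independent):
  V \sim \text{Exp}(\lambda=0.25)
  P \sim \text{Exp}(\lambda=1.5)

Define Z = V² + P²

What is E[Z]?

E[Z] = E[V²] + E[P²]
E[V²] = Var(V) + E[V]² = 16 + 16 = 32
E[P²] = Var(P) + E[P]² = 0.44444444 + 0.44444444 = 0.88888889
E[Z] = 32 + 0.88888889 = 32.888889

32.888889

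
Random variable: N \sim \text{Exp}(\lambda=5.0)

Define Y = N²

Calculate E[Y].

E[N²] = Var(N) + (E[N])² = 0.04 + 0.04 = 0.08

0.08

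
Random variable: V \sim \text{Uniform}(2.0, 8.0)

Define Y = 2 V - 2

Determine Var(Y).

For Y = aV + b: Var(Y) = a² * Var(V)
Var(V) = (8 - 2)^2/12 = 3
Var(Y) = 2² * 3 = 4 * 3 = 12

12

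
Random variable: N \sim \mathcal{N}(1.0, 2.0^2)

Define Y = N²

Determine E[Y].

E[N²] = Var(N) + (E[N])² = 4 + 1 = 5

5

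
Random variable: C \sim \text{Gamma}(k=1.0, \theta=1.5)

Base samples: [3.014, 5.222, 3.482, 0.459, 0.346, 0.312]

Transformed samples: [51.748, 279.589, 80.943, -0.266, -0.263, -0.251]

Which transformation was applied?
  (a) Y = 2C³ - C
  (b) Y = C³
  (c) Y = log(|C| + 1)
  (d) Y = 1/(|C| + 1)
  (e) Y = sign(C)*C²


Checking option (a) Y = 2C³ - C:
  C = 3.014 -> Y = 51.748 ✓
  C = 5.222 -> Y = 279.589 ✓
  C = 3.482 -> Y = 80.943 ✓
All samples match this transformation.

(a) 2C³ - C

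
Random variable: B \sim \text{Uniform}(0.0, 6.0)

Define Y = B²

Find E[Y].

E[B²] = Var(B) + (E[B])² = 3 + 9 = 12

12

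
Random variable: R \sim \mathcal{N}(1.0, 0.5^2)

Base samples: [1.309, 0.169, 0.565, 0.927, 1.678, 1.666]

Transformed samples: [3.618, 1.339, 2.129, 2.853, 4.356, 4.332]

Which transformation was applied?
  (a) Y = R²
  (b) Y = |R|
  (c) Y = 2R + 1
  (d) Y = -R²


Checking option (c) Y = 2R + 1:
  R = 1.309 -> Y = 3.618 ✓
  R = 0.169 -> Y = 1.339 ✓
  R = 0.565 -> Y = 2.129 ✓
All samples match this transformation.

(c) 2R + 1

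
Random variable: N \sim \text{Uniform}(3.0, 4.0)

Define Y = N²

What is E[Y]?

E[N²] = Var(N) + (E[N])² = 0.083333333 + 12.25 = 12.333333

12.333333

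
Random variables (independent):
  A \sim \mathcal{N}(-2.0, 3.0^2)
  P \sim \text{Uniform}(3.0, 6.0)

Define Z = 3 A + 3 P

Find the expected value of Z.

E[Z] = 3*E[A] + 3*E[P]
E[A] = -2
E[P] = 4.5
E[Z] = 3*(-2) + 3*4.5 = 7.5

7.5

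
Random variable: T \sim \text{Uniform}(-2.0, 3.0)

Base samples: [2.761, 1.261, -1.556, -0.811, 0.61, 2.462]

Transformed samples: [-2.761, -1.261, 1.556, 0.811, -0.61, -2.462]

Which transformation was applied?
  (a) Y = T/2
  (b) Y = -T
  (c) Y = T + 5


Checking option (b) Y = -T:
  T = 2.761 -> Y = -2.761 ✓
  T = 1.261 -> Y = -1.261 ✓
  T = -1.556 -> Y = 1.556 ✓
All samples match this transformation.

(b) -T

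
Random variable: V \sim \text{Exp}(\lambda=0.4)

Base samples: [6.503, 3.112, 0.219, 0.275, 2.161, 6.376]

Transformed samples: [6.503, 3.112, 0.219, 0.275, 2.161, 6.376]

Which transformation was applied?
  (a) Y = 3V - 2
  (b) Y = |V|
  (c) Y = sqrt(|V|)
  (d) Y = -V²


Checking option (b) Y = |V|:
  V = 6.503 -> Y = 6.503 ✓
  V = 3.112 -> Y = 3.112 ✓
  V = 0.219 -> Y = 0.219 ✓
All samples match this transformation.

(b) |V|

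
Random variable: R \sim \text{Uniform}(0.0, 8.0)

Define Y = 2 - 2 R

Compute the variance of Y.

For Y = aR + b: Var(Y) = a² * Var(R)
Var(R) = (8 - 0)^2/12 = 5.3333333
Var(Y) = (-2)² * 5.3333333 = 4 * 5.3333333 = 21.333333

21.333333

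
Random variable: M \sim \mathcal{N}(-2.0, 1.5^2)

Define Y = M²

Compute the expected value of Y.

E[M²] = Var(M) + (E[M])² = 2.25 + 4 = 6.25

6.25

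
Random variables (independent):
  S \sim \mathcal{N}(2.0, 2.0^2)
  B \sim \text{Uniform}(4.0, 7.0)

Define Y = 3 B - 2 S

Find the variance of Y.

For independent RVs: Var(aX + bY) = a²Var(X) + b²Var(Y)
Var(S) = 4
Var(B) = 0.75
Var(Y) = (-2)²*4 + 3²*0.75
= 4*4 + 9*0.75 = 22.75

22.75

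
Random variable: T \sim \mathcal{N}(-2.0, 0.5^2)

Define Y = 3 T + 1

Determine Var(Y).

For Y = aT + b: Var(Y) = a² * Var(T)
Var(T) = 0.5^2 = 0.25
Var(Y) = 3² * 0.25 = 9 * 0.25 = 2.25

2.25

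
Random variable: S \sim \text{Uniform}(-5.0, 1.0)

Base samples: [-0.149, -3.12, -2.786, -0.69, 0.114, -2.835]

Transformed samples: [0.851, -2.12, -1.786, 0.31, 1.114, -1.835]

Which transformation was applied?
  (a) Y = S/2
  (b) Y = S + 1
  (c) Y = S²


Checking option (b) Y = S + 1:
  S = -0.149 -> Y = 0.851 ✓
  S = -3.12 -> Y = -2.12 ✓
  S = -2.786 -> Y = -1.786 ✓
All samples match this transformation.

(b) S + 1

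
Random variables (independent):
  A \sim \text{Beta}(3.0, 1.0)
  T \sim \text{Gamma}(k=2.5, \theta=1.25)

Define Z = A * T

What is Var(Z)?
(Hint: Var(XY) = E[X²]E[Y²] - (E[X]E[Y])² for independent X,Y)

Var(XY) = E[X²]E[Y²] - (E[X]E[Y])²
E[A] = 0.75, Var(A) = 0.0375
E[T] = 3.125, Var(T) = 3.90625
E[A²] = 0.0375 + 0.75² = 0.6
E[T²] = 3.90625 + 3.125² = 13.671875
Var(Z) = 0.6*13.671875 - (0.75*3.125)²
= 8.203125 - 5.4931641 = 2.7099609

2.7099609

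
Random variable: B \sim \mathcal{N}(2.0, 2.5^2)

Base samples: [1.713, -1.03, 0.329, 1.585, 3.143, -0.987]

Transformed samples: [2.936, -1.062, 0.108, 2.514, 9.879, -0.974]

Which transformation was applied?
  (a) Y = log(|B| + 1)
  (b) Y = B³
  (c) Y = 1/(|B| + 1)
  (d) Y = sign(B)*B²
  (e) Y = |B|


Checking option (d) Y = sign(B)*B²:
  B = 1.713 -> Y = 2.936 ✓
  B = -1.03 -> Y = -1.062 ✓
  B = 0.329 -> Y = 0.108 ✓
All samples match this transformation.

(d) sign(B)*B²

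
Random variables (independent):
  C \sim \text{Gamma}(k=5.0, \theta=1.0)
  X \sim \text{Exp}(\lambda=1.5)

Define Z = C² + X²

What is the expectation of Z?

E[Z] = E[C²] + E[X²]
E[C²] = Var(C) + E[C]² = 5 + 25 = 30
E[X²] = Var(X) + E[X]² = 0.44444444 + 0.44444444 = 0.88888889
E[Z] = 30 + 0.88888889 = 30.888889

30.888889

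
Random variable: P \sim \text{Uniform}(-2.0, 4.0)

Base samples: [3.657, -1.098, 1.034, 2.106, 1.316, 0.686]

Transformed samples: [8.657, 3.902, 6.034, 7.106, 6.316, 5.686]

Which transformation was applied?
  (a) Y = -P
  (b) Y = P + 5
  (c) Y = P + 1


Checking option (b) Y = P + 5:
  P = 3.657 -> Y = 8.657 ✓
  P = -1.098 -> Y = 3.902 ✓
  P = 1.034 -> Y = 6.034 ✓
All samples match this transformation.

(b) P + 5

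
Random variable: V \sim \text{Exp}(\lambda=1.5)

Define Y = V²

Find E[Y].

E[V²] = Var(V) + (E[V])² = 0.44444444 + 0.44444444 = 0.88888889

0.88888889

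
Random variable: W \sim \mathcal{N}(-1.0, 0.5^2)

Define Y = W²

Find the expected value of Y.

Using E[X²] = Var(X) + (E[X])²:
E[W] = -1
Var(W) = 0.5^2 = 0.25
E[W²] = 0.25 + (-1)² = 0.25 + 1 = 1.25

1.25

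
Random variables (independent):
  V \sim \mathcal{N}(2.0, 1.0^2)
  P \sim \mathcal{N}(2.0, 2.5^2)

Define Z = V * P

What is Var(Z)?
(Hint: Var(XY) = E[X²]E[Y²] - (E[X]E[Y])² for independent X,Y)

Var(XY) = E[X²]E[Y²] - (E[X]E[Y])²
E[V] = 2, Var(V) = 1
E[P] = 2, Var(P) = 6.25
E[V²] = 1 + 2² = 5
E[P²] = 6.25 + 2² = 10.25
Var(Z) = 5*10.25 - (2*2)²
= 51.25 - 16 = 35.25

35.25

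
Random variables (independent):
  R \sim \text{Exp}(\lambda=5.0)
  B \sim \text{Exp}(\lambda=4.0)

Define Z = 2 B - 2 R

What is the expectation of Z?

E[Z] = -2*E[R] + 2*E[B]
E[R] = 0.2
E[B] = 0.25
E[Z] = -2*0.2 + 2*0.25 = 0.1

0.1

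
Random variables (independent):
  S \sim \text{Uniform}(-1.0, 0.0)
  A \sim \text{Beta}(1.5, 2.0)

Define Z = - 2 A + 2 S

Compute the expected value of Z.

E[Z] = 2*E[S] - 2*E[A]
E[S] = -0.5
E[A] = 0.42857143
E[Z] = 2*(-0.5) - 2*0.42857143 = -1.8571429

-1.8571429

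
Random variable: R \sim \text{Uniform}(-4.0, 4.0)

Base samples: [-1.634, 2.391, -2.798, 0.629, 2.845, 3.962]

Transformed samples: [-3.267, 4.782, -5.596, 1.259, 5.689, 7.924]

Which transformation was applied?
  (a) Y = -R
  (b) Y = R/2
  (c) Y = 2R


Checking option (c) Y = 2R:
  R = -1.634 -> Y = -3.267 ✓
  R = 2.391 -> Y = 4.782 ✓
  R = -2.798 -> Y = -5.596 ✓
All samples match this transformation.

(c) 2R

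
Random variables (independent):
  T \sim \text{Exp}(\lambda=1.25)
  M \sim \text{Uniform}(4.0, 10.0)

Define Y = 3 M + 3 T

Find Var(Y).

For independent RVs: Var(aX + bY) = a²Var(X) + b²Var(Y)
Var(T) = 0.64
Var(M) = 3
Var(Y) = 3²*0.64 + 3²*3
= 9*0.64 + 9*3 = 32.76

32.76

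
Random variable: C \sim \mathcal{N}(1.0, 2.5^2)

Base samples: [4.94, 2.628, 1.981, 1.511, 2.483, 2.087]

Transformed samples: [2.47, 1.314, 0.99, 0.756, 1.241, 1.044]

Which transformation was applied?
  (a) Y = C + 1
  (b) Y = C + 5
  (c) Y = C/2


Checking option (c) Y = C/2:
  C = 4.94 -> Y = 2.47 ✓
  C = 2.628 -> Y = 1.314 ✓
  C = 1.981 -> Y = 0.99 ✓
All samples match this transformation.

(c) C/2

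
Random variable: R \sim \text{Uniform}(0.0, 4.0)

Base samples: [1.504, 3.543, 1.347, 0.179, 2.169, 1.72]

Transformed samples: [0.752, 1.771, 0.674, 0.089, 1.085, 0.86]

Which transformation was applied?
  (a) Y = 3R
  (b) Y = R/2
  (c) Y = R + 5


Checking option (b) Y = R/2:
  R = 1.504 -> Y = 0.752 ✓
  R = 3.543 -> Y = 1.771 ✓
  R = 1.347 -> Y = 0.674 ✓
All samples match this transformation.

(b) R/2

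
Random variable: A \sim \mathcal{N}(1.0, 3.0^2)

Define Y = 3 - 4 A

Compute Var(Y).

For Y = aA + b: Var(Y) = a² * Var(A)
Var(A) = 3.0^2 = 9
Var(Y) = (-4)² * 9 = 16 * 9 = 144

144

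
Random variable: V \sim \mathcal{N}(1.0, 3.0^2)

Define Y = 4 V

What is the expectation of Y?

For Y = 4V:
E[Y] = 4 * E[V]
E[V] = 1.0 = 1
E[Y] = 4 * 1 = 4

4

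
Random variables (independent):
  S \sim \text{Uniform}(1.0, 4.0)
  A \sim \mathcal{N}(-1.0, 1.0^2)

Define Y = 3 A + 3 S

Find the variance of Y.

For independent RVs: Var(aX + bY) = a²Var(X) + b²Var(Y)
Var(S) = 0.75
Var(A) = 1
Var(Y) = 3²*0.75 + 3²*1
= 9*0.75 + 9*1 = 15.75

15.75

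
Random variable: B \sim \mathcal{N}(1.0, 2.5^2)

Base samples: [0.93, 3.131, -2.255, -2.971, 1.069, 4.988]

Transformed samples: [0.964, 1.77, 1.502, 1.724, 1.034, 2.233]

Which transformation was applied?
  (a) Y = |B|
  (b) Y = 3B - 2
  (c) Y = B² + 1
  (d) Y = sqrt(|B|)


Checking option (d) Y = sqrt(|B|):
  B = 0.93 -> Y = 0.964 ✓
  B = 3.131 -> Y = 1.77 ✓
  B = -2.255 -> Y = 1.502 ✓
All samples match this transformation.

(d) sqrt(|B|)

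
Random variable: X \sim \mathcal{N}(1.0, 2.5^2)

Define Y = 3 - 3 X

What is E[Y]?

For Y = -3X + 3:
E[Y] = -3 * E[X] + 3
E[X] = 1.0 = 1
E[Y] = -3 * 1 + 3 = 0

0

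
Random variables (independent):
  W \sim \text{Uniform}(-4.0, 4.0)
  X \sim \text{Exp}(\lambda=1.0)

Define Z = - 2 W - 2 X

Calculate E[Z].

E[Z] = -2*E[W] - 2*E[X]
E[W] = 0
E[X] = 1
E[Z] = -2*0 - 2*1 = -2

-2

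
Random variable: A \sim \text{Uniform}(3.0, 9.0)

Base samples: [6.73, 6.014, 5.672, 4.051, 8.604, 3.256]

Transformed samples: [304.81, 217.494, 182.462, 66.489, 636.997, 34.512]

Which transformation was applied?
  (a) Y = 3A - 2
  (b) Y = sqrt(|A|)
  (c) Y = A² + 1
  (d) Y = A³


Checking option (d) Y = A³:
  A = 6.73 -> Y = 304.81 ✓
  A = 6.014 -> Y = 217.494 ✓
  A = 5.672 -> Y = 182.462 ✓
All samples match this transformation.

(d) A³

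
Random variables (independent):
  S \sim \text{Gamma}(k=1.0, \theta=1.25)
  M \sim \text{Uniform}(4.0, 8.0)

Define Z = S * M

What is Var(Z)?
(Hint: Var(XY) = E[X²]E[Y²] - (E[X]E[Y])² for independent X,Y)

Var(XY) = E[X²]E[Y²] - (E[X]E[Y])²
E[S] = 1.25, Var(S) = 1.5625
E[M] = 6, Var(M) = 1.3333333
E[S²] = 1.5625 + 1.25² = 3.125
E[M²] = 1.3333333 + 6² = 37.333333
Var(Z) = 3.125*37.333333 - (1.25*6)²
= 116.66667 - 56.25 = 60.416667

60.416667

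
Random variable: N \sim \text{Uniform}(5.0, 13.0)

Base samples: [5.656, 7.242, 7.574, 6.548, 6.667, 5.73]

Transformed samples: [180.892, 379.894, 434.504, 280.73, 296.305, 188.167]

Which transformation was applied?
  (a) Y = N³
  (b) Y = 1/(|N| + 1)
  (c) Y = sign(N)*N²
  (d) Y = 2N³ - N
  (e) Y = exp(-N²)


Checking option (a) Y = N³:
  N = 5.656 -> Y = 180.892 ✓
  N = 7.242 -> Y = 379.894 ✓
  N = 7.574 -> Y = 434.504 ✓
All samples match this transformation.

(a) N³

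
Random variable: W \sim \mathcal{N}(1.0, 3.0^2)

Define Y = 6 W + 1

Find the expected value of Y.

For Y = 6W + 1:
E[Y] = 6 * E[W] + 1
E[W] = 1.0 = 1
E[Y] = 6 * 1 + 1 = 7

7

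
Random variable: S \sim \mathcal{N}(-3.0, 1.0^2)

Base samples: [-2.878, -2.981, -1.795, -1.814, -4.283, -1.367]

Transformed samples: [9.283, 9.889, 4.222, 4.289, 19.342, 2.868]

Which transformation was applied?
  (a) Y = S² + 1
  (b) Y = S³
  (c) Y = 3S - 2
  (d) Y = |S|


Checking option (a) Y = S² + 1:
  S = -2.878 -> Y = 9.283 ✓
  S = -2.981 -> Y = 9.889 ✓
  S = -1.795 -> Y = 4.222 ✓
All samples match this transformation.

(a) S² + 1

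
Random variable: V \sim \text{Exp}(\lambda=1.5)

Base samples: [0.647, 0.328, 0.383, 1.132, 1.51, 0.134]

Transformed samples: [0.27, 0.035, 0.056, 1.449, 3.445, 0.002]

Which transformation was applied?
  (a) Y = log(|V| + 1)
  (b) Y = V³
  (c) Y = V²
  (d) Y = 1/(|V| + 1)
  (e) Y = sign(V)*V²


Checking option (b) Y = V³:
  V = 0.647 -> Y = 0.27 ✓
  V = 0.328 -> Y = 0.035 ✓
  V = 0.383 -> Y = 0.056 ✓
All samples match this transformation.

(b) V³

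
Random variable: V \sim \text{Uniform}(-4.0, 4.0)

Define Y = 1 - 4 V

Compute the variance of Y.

For Y = aV + b: Var(Y) = a² * Var(V)
Var(V) = (4 + 4)^2/12 = 5.3333333
Var(Y) = (-4)² * 5.3333333 = 16 * 5.3333333 = 85.333333

85.333333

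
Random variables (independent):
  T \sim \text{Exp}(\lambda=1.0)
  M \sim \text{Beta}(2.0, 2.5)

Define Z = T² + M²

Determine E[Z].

E[Z] = E[T²] + E[M²]
E[T²] = Var(T) + E[T]² = 1 + 1 = 2
E[M²] = Var(M) + E[M]² = 0.044893378 + 0.19753086 = 0.24242424
E[Z] = 2 + 0.24242424 = 2.2424242

2.2424242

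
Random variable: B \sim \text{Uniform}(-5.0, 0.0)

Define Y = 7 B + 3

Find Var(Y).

For Y = aB + b: Var(Y) = a² * Var(B)
Var(B) = (0 + 5)^2/12 = 2.0833333
Var(Y) = 7² * 2.0833333 = 49 * 2.0833333 = 102.08333

102.08333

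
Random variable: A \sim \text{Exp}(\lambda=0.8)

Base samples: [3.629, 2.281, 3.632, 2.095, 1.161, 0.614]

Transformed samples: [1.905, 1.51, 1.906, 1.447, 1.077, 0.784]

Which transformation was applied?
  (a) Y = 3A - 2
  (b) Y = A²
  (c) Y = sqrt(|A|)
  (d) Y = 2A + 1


Checking option (c) Y = sqrt(|A|):
  A = 3.629 -> Y = 1.905 ✓
  A = 2.281 -> Y = 1.51 ✓
  A = 3.632 -> Y = 1.906 ✓
All samples match this transformation.

(c) sqrt(|A|)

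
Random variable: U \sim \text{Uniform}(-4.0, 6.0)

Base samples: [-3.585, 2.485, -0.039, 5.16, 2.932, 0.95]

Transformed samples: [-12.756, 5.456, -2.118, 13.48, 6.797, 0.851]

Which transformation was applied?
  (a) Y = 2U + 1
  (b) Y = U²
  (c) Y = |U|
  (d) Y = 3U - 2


Checking option (d) Y = 3U - 2:
  U = -3.585 -> Y = -12.756 ✓
  U = 2.485 -> Y = 5.456 ✓
  U = -0.039 -> Y = -2.118 ✓
All samples match this transformation.

(d) 3U - 2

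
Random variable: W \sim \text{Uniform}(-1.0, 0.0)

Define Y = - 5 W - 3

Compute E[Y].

For Y = -5W - 3:
E[Y] = -5 * E[W] - 3
E[W] = (-1 + 0)/2 = -0.5
E[Y] = -5 * (-0.5) - 3 = -0.5

-0.5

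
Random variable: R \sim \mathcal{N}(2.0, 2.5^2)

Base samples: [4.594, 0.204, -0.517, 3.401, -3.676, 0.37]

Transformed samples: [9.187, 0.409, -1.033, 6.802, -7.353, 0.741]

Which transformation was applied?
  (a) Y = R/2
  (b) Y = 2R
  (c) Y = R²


Checking option (b) Y = 2R:
  R = 4.594 -> Y = 9.187 ✓
  R = 0.204 -> Y = 0.409 ✓
  R = -0.517 -> Y = -1.033 ✓
All samples match this transformation.

(b) 2R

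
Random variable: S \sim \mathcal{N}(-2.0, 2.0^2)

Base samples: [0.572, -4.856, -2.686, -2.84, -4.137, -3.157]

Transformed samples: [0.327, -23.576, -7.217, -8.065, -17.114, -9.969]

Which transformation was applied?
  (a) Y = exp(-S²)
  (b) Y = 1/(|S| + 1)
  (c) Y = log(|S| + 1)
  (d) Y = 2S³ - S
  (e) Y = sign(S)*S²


Checking option (e) Y = sign(S)*S²:
  S = 0.572 -> Y = 0.327 ✓
  S = -4.856 -> Y = -23.576 ✓
  S = -2.686 -> Y = -7.217 ✓
All samples match this transformation.

(e) sign(S)*S²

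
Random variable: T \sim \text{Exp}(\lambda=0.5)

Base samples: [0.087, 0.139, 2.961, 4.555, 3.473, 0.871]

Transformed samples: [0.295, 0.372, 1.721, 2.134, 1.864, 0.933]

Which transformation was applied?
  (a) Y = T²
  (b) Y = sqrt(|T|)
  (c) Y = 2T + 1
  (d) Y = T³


Checking option (b) Y = sqrt(|T|):
  T = 0.087 -> Y = 0.295 ✓
  T = 0.139 -> Y = 0.372 ✓
  T = 2.961 -> Y = 1.721 ✓
All samples match this transformation.

(b) sqrt(|T|)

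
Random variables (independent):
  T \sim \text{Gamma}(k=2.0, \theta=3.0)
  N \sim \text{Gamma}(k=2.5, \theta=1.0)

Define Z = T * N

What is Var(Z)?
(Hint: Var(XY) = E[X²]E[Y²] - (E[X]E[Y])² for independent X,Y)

Var(XY) = E[X²]E[Y²] - (E[X]E[Y])²
E[T] = 6, Var(T) = 18
E[N] = 2.5, Var(N) = 2.5
E[T²] = 18 + 6² = 54
E[N²] = 2.5 + 2.5² = 8.75
Var(Z) = 54*8.75 - (6*2.5)²
= 472.5 - 225 = 247.5

247.5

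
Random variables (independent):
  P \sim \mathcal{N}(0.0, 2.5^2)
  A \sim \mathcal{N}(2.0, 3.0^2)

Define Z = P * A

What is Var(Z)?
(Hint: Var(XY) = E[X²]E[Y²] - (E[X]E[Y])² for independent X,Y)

Var(XY) = E[X²]E[Y²] - (E[X]E[Y])²
E[P] = 0, Var(P) = 6.25
E[A] = 2, Var(A) = 9
E[P²] = 6.25 + 0² = 6.25
E[A²] = 9 + 2² = 13
Var(Z) = 6.25*13 - (0*2)²
= 81.25 - 0 = 81.25

81.25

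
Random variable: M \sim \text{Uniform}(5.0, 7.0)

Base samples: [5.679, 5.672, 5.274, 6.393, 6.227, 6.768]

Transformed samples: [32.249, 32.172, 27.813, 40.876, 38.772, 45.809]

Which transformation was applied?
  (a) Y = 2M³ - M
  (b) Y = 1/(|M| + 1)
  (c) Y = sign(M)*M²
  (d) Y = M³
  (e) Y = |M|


Checking option (c) Y = sign(M)*M²:
  M = 5.679 -> Y = 32.249 ✓
  M = 5.672 -> Y = 32.172 ✓
  M = 5.274 -> Y = 27.813 ✓
All samples match this transformation.

(c) sign(M)*M²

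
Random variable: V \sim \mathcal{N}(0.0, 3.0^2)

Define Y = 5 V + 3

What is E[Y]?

For Y = 5V + 3:
E[Y] = 5 * E[V] + 3
E[V] = 0.0 = 0
E[Y] = 5 * 0 + 3 = 3

3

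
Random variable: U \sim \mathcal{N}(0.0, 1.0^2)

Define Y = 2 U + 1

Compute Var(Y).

For Y = aU + b: Var(Y) = a² * Var(U)
Var(U) = 1.0^2 = 1
Var(Y) = 2² * 1 = 4 * 1 = 4

4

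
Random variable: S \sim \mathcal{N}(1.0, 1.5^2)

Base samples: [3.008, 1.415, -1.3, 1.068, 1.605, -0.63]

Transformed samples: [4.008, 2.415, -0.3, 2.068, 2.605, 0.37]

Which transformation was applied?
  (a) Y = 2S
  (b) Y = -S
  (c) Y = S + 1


Checking option (c) Y = S + 1:
  S = 3.008 -> Y = 4.008 ✓
  S = 1.415 -> Y = 2.415 ✓
  S = -1.3 -> Y = -0.3 ✓
All samples match this transformation.

(c) S + 1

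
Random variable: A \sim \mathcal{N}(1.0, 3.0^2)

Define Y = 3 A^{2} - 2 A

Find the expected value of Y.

E[Y] = 3*E[A²] - 2*E[A]
E[A] = 1
E[A²] = Var(A) + (E[A])² = 9 + 1 = 10
E[Y] = 3*10 - 2*1 = 28

28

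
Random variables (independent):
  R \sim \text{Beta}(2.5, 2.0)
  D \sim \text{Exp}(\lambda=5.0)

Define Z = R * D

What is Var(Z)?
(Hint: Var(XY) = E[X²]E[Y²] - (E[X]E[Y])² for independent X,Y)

Var(XY) = E[X²]E[Y²] - (E[X]E[Y])²
E[R] = 0.55555556, Var(R) = 0.044893378
E[D] = 0.2, Var(D) = 0.04
E[R²] = 0.044893378 + 0.55555556² = 0.35353535
E[D²] = 0.04 + 0.2² = 0.08
Var(Z) = 0.35353535*0.08 - (0.55555556*0.2)²
= 0.028282828 - 0.012345679 = 0.015937149

0.015937149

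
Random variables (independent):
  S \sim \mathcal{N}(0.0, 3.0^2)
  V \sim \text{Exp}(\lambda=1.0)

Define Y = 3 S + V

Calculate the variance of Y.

For independent RVs: Var(aX + bY) = a²Var(X) + b²Var(Y)
Var(S) = 9
Var(V) = 1
Var(Y) = 3²*9 + 1²*1
= 9*9 + 1*1 = 82

82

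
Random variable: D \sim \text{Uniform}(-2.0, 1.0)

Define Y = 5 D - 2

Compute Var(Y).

For Y = aD + b: Var(Y) = a² * Var(D)
Var(D) = (1 + 2)^2/12 = 0.75
Var(Y) = 5² * 0.75 = 25 * 0.75 = 18.75

18.75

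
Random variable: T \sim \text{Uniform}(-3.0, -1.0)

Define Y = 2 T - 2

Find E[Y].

For Y = 2T - 2:
E[Y] = 2 * E[T] - 2
E[T] = (-3 - 1)/2 = -2
E[Y] = 2 * (-2) - 2 = -6

-6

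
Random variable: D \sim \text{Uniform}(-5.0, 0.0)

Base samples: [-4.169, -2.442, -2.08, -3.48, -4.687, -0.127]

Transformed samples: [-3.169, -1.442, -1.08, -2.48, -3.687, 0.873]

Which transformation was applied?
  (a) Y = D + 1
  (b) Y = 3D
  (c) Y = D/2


Checking option (a) Y = D + 1:
  D = -4.169 -> Y = -3.169 ✓
  D = -2.442 -> Y = -1.442 ✓
  D = -2.08 -> Y = -1.08 ✓
All samples match this transformation.

(a) D + 1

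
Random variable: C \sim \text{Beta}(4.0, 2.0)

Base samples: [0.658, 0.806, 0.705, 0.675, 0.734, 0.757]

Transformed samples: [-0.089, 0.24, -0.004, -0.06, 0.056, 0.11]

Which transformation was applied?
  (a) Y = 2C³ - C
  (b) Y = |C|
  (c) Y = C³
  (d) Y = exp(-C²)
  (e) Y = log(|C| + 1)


Checking option (a) Y = 2C³ - C:
  C = 0.658 -> Y = -0.089 ✓
  C = 0.806 -> Y = 0.24 ✓
  C = 0.705 -> Y = -0.004 ✓
All samples match this transformation.

(a) 2C³ - C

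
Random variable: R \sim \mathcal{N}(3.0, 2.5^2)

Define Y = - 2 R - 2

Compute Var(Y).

For Y = aR + b: Var(Y) = a² * Var(R)
Var(R) = 2.5^2 = 6.25
Var(Y) = (-2)² * 6.25 = 4 * 6.25 = 25

25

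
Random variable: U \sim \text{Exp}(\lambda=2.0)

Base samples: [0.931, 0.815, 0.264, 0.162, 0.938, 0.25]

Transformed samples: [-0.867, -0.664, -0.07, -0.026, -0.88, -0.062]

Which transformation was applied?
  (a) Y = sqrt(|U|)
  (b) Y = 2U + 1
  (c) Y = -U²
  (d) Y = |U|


Checking option (c) Y = -U²:
  U = 0.931 -> Y = -0.867 ✓
  U = 0.815 -> Y = -0.664 ✓
  U = 0.264 -> Y = -0.07 ✓
All samples match this transformation.

(c) -U²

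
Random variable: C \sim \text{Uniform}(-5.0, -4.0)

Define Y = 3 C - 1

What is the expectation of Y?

For Y = 3C - 1:
E[Y] = 3 * E[C] - 1
E[C] = (-5 - 4)/2 = -4.5
E[Y] = 3 * (-4.5) - 1 = -14.5

-14.5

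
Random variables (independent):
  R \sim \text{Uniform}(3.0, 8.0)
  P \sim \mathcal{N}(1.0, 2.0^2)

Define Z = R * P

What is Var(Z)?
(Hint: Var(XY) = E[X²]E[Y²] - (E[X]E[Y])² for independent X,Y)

Var(XY) = E[X²]E[Y²] - (E[X]E[Y])²
E[R] = 5.5, Var(R) = 2.0833333
E[P] = 1, Var(P) = 4
E[R²] = 2.0833333 + 5.5² = 32.333333
E[P²] = 4 + 1² = 5
Var(Z) = 32.333333*5 - (5.5*1)²
= 161.66667 - 30.25 = 131.41667

131.41667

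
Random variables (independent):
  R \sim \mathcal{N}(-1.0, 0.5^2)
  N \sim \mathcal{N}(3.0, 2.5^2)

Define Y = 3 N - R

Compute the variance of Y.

For independent RVs: Var(aX + bY) = a²Var(X) + b²Var(Y)
Var(R) = 0.25
Var(N) = 6.25
Var(Y) = (-1)²*0.25 + 3²*6.25
= 1*0.25 + 9*6.25 = 56.5

56.5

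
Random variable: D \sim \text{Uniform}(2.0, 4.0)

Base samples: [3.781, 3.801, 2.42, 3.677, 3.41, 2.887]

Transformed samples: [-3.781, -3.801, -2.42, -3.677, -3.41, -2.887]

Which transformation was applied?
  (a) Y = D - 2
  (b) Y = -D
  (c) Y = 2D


Checking option (b) Y = -D:
  D = 3.781 -> Y = -3.781 ✓
  D = 3.801 -> Y = -3.801 ✓
  D = 2.42 -> Y = -2.42 ✓
All samples match this transformation.

(b) -D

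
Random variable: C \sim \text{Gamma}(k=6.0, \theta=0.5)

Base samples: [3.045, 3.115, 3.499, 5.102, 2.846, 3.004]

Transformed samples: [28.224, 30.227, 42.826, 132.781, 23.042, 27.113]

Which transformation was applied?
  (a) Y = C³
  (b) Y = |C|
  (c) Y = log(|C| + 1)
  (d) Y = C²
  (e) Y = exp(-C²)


Checking option (a) Y = C³:
  C = 3.045 -> Y = 28.224 ✓
  C = 3.115 -> Y = 30.227 ✓
  C = 3.499 -> Y = 42.826 ✓
All samples match this transformation.

(a) C³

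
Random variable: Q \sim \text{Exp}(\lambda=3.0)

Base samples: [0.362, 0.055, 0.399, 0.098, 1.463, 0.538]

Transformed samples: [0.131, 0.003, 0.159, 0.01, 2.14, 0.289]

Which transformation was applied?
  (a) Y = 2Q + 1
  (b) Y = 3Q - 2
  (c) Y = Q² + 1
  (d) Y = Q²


Checking option (d) Y = Q²:
  Q = 0.362 -> Y = 0.131 ✓
  Q = 0.055 -> Y = 0.003 ✓
  Q = 0.399 -> Y = 0.159 ✓
All samples match this transformation.

(d) Q²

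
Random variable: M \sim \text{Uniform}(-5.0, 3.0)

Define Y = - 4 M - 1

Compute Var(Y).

For Y = aM + b: Var(Y) = a² * Var(M)
Var(M) = (3 + 5)^2/12 = 5.3333333
Var(Y) = (-4)² * 5.3333333 = 16 * 5.3333333 = 85.333333

85.333333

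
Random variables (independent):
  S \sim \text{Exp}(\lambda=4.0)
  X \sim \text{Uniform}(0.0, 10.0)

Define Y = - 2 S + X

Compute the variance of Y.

For independent RVs: Var(aX + bY) = a²Var(X) + b²Var(Y)
Var(S) = 0.0625
Var(X) = 8.3333333
Var(Y) = (-2)²*0.0625 + 1²*8.3333333
= 4*0.0625 + 1*8.3333333 = 8.5833333

8.5833333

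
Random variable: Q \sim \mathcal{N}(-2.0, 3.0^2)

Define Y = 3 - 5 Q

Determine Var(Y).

For Y = aQ + b: Var(Y) = a² * Var(Q)
Var(Q) = 3.0^2 = 9
Var(Y) = (-5)² * 9 = 25 * 9 = 225

225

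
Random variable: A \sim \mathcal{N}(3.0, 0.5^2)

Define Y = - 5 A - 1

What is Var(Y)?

For Y = aA + b: Var(Y) = a² * Var(A)
Var(A) = 0.5^2 = 0.25
Var(Y) = (-5)² * 0.25 = 25 * 0.25 = 6.25

6.25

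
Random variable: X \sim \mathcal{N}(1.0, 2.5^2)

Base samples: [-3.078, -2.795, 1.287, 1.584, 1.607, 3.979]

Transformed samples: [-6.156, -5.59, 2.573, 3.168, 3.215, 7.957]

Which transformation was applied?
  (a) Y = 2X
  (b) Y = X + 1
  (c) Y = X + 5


Checking option (a) Y = 2X:
  X = -3.078 -> Y = -6.156 ✓
  X = -2.795 -> Y = -5.59 ✓
  X = 1.287 -> Y = 2.573 ✓
All samples match this transformation.

(a) 2X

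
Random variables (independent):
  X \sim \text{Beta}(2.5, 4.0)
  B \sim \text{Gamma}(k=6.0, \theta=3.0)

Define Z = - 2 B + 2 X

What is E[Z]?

E[Z] = 2*E[X] - 2*E[B]
E[X] = 0.38461538
E[B] = 18
E[Z] = 2*0.38461538 - 2*18 = -35.230769

-35.230769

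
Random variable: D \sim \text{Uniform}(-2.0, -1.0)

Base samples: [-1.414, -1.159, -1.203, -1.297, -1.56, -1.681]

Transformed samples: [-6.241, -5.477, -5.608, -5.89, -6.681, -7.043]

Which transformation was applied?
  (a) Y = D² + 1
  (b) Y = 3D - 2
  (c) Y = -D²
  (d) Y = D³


Checking option (b) Y = 3D - 2:
  D = -1.414 -> Y = -6.241 ✓
  D = -1.159 -> Y = -5.477 ✓
  D = -1.203 -> Y = -5.608 ✓
All samples match this transformation.

(b) 3D - 2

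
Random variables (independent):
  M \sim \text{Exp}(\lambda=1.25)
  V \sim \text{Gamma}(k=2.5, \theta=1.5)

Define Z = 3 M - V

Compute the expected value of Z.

E[Z] = 3*E[M] - 1*E[V]
E[M] = 0.8
E[V] = 3.75
E[Z] = 3*0.8 - 1*3.75 = -1.35

-1.35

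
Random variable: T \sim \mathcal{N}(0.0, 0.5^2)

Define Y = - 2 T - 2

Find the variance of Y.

For Y = aT + b: Var(Y) = a² * Var(T)
Var(T) = 0.5^2 = 0.25
Var(Y) = (-2)² * 0.25 = 4 * 0.25 = 1

1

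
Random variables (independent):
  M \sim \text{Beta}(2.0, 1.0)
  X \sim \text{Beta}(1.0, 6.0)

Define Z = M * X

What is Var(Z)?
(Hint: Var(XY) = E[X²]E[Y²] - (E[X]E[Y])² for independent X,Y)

Var(XY) = E[X²]E[Y²] - (E[X]E[Y])²
E[M] = 0.66666667, Var(M) = 0.055555556
E[X] = 0.14285714, Var(X) = 0.015306122
E[M²] = 0.055555556 + 0.66666667² = 0.5
E[X²] = 0.015306122 + 0.14285714² = 0.035714286
Var(Z) = 0.5*0.035714286 - (0.66666667*0.14285714)²
= 0.017857143 - 0.0090702948 = 0.0087868481

0.0087868481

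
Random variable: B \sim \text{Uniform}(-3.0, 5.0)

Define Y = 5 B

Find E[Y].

For Y = 5B:
E[Y] = 5 * E[B]
E[B] = (-3 + 5)/2 = 1
E[Y] = 5 * 1 = 5

5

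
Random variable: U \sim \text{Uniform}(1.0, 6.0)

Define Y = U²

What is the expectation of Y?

E[U²] = Var(U) + (E[U])² = 2.0833333 + 12.25 = 14.333333

14.333333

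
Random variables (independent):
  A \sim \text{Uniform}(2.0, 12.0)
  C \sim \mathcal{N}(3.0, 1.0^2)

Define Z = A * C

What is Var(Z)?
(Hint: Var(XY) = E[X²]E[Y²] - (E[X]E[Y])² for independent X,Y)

Var(XY) = E[X²]E[Y²] - (E[X]E[Y])²
E[A] = 7, Var(A) = 8.3333333
E[C] = 3, Var(C) = 1
E[A²] = 8.3333333 + 7² = 57.333333
E[C²] = 1 + 3² = 10
Var(Z) = 57.333333*10 - (7*3)²
= 573.33333 - 441 = 132.33333

132.33333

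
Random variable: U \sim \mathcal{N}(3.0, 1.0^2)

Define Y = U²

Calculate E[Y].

Using E[X²] = Var(X) + (E[X])²:
E[U] = 3
Var(U) = 1.0^2 = 1
E[U²] = 1 + 3² = 1 + 9 = 10

10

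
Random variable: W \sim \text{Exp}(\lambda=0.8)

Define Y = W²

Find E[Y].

E[W²] = Var(W) + (E[W])² = 1.5625 + 1.5625 = 3.125

3.125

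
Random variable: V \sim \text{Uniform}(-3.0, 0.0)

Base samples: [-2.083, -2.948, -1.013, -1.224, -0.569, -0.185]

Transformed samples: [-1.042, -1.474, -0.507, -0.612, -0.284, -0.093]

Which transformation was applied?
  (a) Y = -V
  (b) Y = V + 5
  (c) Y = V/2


Checking option (c) Y = V/2:
  V = -2.083 -> Y = -1.042 ✓
  V = -2.948 -> Y = -1.474 ✓
  V = -1.013 -> Y = -0.507 ✓
All samples match this transformation.

(c) V/2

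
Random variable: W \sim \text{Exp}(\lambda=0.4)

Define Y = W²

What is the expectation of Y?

E[W²] = Var(W) + (E[W])² = 6.25 + 6.25 = 12.5

12.5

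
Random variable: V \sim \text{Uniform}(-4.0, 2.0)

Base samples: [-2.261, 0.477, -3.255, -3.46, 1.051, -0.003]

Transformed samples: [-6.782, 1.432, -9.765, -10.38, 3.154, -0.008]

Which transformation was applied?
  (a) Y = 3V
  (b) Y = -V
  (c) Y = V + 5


Checking option (a) Y = 3V:
  V = -2.261 -> Y = -6.782 ✓
  V = 0.477 -> Y = 1.432 ✓
  V = -3.255 -> Y = -9.765 ✓
All samples match this transformation.

(a) 3V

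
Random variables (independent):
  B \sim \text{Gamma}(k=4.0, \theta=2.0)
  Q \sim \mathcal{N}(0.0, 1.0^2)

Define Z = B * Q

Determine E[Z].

For independent RVs: E[XY] = E[X]*E[Y]
E[B] = 8
E[Q] = 0
E[Z] = 8 * 0 = 0

0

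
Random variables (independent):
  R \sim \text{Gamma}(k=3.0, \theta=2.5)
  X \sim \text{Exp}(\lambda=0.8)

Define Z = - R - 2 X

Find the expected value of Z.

E[Z] = -1*E[R] - 2*E[X]
E[R] = 7.5
E[X] = 1.25
E[Z] = -1*7.5 - 2*1.25 = -10

-10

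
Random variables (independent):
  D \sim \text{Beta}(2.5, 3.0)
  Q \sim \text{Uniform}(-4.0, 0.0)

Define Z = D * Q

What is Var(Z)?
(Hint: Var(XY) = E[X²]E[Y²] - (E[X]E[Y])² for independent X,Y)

Var(XY) = E[X²]E[Y²] - (E[X]E[Y])²
E[D] = 0.45454545, Var(D) = 0.038143675
E[Q] = -2, Var(Q) = 1.3333333
E[D²] = 0.038143675 + 0.45454545² = 0.24475524
E[Q²] = 1.3333333 + (-2)² = 5.3333333
Var(Z) = 0.24475524*5.3333333 - (0.45454545*(-2))²
= 1.3053613 - 0.82644628 = 0.47891502

0.47891502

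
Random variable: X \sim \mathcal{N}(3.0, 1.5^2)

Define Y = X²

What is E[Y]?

Using E[X²] = Var(X) + (E[X])²:
E[X] = 3
Var(X) = 1.5^2 = 2.25
E[X²] = 2.25 + 3² = 2.25 + 9 = 11.25

11.25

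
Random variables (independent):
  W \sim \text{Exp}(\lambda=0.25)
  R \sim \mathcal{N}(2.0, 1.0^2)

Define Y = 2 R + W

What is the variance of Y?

For independent RVs: Var(aX + bY) = a²Var(X) + b²Var(Y)
Var(W) = 16
Var(R) = 1
Var(Y) = 1²*16 + 2²*1
= 1*16 + 4*1 = 20

20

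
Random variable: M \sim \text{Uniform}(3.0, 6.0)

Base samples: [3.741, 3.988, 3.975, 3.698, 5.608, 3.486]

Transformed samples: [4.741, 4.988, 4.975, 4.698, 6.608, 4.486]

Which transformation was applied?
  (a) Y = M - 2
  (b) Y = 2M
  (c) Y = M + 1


Checking option (c) Y = M + 1:
  M = 3.741 -> Y = 4.741 ✓
  M = 3.988 -> Y = 4.988 ✓
  M = 3.975 -> Y = 4.975 ✓
All samples match this transformation.

(c) M + 1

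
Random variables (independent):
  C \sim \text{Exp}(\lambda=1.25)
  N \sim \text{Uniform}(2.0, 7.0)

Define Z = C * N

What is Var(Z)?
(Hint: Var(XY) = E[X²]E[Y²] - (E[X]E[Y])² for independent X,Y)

Var(XY) = E[X²]E[Y²] - (E[X]E[Y])²
E[C] = 0.8, Var(C) = 0.64
E[N] = 4.5, Var(N) = 2.0833333
E[C²] = 0.64 + 0.8² = 1.28
E[N²] = 2.0833333 + 4.5² = 22.333333
Var(Z) = 1.28*22.333333 - (0.8*4.5)²
= 28.586667 - 12.96 = 15.626667

15.626667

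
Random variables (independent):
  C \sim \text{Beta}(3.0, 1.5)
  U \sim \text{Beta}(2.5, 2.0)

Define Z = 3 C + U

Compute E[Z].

E[Z] = 3*E[C] + 1*E[U]
E[C] = 0.66666667
E[U] = 0.55555556
E[Z] = 3*0.66666667 + 1*0.55555556 = 2.5555556

2.5555556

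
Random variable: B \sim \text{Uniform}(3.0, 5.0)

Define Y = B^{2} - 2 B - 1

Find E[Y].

E[Y] = 1*E[B²] - 2*E[B] - 1
E[B] = 4
E[B²] = Var(B) + (E[B])² = 0.33333333 + 16 = 16.333333
E[Y] = 1*16.333333 - 2*4 - 1 = 7.3333333

7.3333333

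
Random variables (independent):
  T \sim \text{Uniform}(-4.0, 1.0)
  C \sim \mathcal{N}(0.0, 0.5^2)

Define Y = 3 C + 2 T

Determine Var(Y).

For independent RVs: Var(aX + bY) = a²Var(X) + b²Var(Y)
Var(T) = 2.0833333
Var(C) = 0.25
Var(Y) = 2²*2.0833333 + 3²*0.25
= 4*2.0833333 + 9*0.25 = 10.583333

10.583333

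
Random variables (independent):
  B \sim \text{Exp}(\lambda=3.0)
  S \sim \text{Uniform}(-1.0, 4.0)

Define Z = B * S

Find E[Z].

For independent RVs: E[XY] = E[X]*E[Y]
E[B] = 0.33333333
E[S] = 1.5
E[Z] = 0.33333333 * 1.5 = 0.5

0.5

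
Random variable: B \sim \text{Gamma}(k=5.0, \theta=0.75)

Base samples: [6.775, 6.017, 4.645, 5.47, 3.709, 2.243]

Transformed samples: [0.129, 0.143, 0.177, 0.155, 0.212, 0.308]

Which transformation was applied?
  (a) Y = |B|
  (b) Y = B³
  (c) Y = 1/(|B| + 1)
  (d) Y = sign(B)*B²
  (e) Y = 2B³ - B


Checking option (c) Y = 1/(|B| + 1):
  B = 6.775 -> Y = 0.129 ✓
  B = 6.017 -> Y = 0.143 ✓
  B = 4.645 -> Y = 0.177 ✓
All samples match this transformation.

(c) 1/(|B| + 1)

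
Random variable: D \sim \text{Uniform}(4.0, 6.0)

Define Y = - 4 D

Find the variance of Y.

For Y = aD + b: Var(Y) = a² * Var(D)
Var(D) = (6 - 4)^2/12 = 0.33333333
Var(Y) = (-4)² * 0.33333333 = 16 * 0.33333333 = 5.3333333

5.3333333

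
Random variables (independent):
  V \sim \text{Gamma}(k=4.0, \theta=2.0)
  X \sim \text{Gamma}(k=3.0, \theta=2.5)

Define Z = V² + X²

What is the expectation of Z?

E[Z] = E[V²] + E[X²]
E[V²] = Var(V) + E[V]² = 16 + 64 = 80
E[X²] = Var(X) + E[X]² = 18.75 + 56.25 = 75
E[Z] = 80 + 75 = 155

155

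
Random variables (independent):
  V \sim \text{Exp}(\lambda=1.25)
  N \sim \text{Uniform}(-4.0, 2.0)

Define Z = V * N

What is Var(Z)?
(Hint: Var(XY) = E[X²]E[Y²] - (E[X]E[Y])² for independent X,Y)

Var(XY) = E[X²]E[Y²] - (E[X]E[Y])²
E[V] = 0.8, Var(V) = 0.64
E[N] = -1, Var(N) = 3
E[V²] = 0.64 + 0.8² = 1.28
E[N²] = 3 + (-1)² = 4
Var(Z) = 1.28*4 - (0.8*(-1))²
= 5.12 - 0.64 = 4.48

4.48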